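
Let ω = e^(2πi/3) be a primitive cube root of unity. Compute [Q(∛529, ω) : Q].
[Q(∛529, ω) : Q] = 6

[Q(∛529):Q] = 3 (min poly x^3 - 529, irreducible since 529 is not a perfect cube). [Q(ω):Q] = 2 (min poly x^2 + x + 1). Since Q(∛529) ⊂ R and ω ∉ R, we have ω ∉ Q(∛529), so x^2 + x + 1 remains irreducible over Q(∛529) and [Q(∛529, ω) : Q(∛529)] = 2. By the tower law, [Q(∛529, ω) : Q] = 3 · 2 = 6. (In fact Q(∛529, ω) is the splitting field of x^3 - 529 over Q.)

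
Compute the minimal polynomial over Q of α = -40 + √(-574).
m_α(x) = x^2 + 80x + 2174

From α + 40 = √(-574), squaring gives (α + 40)^2 = -574, i.e. α^2 + 80α + 1600 = -574, so α^2 + 80α + 2174 = 0. The discriminant of x^2 + 80x + 2174 is (80)^2 - 4·(2174) = 6400 - 8696 = -2296, and 4·(-574) is not a perfect square in Q since -574 is squarefree and ≠ 1. Hence x^2 + 80x + 2174 is irreducible over Q and is the minimal polynomial of α.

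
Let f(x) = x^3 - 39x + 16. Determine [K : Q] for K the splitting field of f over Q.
[K : Q] = 6

By the rational root test, any rational root of the monic integer polynomial f(x) = x^3 - 39x + 16 must be an integer dividing the constant term 16, i.e. one of ±{1, 2, 4, 8, 16}. Evaluating: f(1) = -22, f(-1) = 54, f(2) = -54, f(-2) = 86, f(4) = -76, f(-4) = 108, f(8) = 216, f(-8) = -184, f(16) = 3488, f(-16) = -3456; none is 0, so f has no rational root and is therefore irreducible over Q (a cubic with no linear factor over a field is irreducible). For an irreducible cubic, the Galois group is A_3 or S_3 according as the discriminant disc(f) = -4a^3 - 27b^2 = -4·(-39)^3 - 27·(16)^2 = 230364 is or is not a square in Q. Here disc(f) = 230364 is not a perfect square in Q, so the Galois group of f over Q is not contained in A_3 and must be all of S_3. The splitting field has degree |S_3| = 6 over Q, so [K : Q] = 6.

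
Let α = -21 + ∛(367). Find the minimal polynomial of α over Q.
m_α(x) = x^3 + 63x^2 + 1323x + 8894

Set β = α + 21 = ∛(367), so β^3 = 367. Then (α + 21)^3 - 367 = 0, i.e. α is a root of g(x) = (x + 21)^3 - 367 = x^3 + 63x^2 + 1323x + 8894. Since g(x) = h(x + 21) where h(x) = x^3 - 367, and h is irreducible over Q (because 367 is not a perfect cube, so h has no rational root, and a monic cubic with no rational root is irreducible), g is also irreducible (irreducibility is preserved under the substitution x → x + 21). Hence m_α(x) = x^3 + 63x^2 + 1323x + 8894.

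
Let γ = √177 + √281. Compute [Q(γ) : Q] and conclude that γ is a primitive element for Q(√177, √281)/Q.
[Q(γ) : Q] = 4 (equivalently, Q(γ) = Q(√177, √281))

Obviously Q(γ) ⊆ Q(√177, √281), and [Q(√177, √281):Q] = 4 (since 177, 281 are distinct squarefree integers > 1 with 49737 not a perfect square). To show equality we compute the minimal polynomial of γ. From γ = √177 + √281: γ^2 = 177 + 2√(49737) + 281 = 458 + 2√(49737), so γ^2 - 458 = 2√(49737); squaring, (γ^2 - 458)^2 = 4·49737, i.e. γ^4 - 916γ^2 + 209764 - 198948 = 0, i.e. γ^4 - 916γ^2 + 10816 = 0. So γ is a root of x^4 - 916x^2 + 10816. This polynomial is irreducible over Q: it has no rational root (each ±√177 ± √281 is irrational), and any factorization into two quadratics over Q would force √(49737) ∈ Q (pairing opposite roots) or √177, √281 ∈ Q (other pairings), all impossible. Hence [Q(γ):Q] = 4 = [Q(√177, √281):Q], so Q(γ) = Q(√177, √281).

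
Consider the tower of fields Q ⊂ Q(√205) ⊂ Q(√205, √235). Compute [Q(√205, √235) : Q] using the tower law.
[Q(√205, √235) : Q] = 4

[Q(√205):Q] = 2 (min poly x^2 - 205, irreducible since 205 is squarefree > 1). For the top step, suppose √235 ∈ Q(√205), say √235 = c + d√205 with c, d ∈ Q. Squaring: 235 = c^2 + 205d^2 + 2cd√205. Since √205 ∉ Q this forces 2cd = 0. If d = 0 then √235 = c ∈ Q, contradicting 235 squarefree > 1. If c = 0 then 235 = 205d^2, so 205·235 = (205d)^2 is a perfect square in Q — but 205·235 = 48175 is not a perfect square (since 205 and 235 are distinct squarefree integers). Contradiction. Hence √235 ∉ Q(√205), so x^2 - 235 stays irreducible over Q(√205) and [Q(√205, √235) : Q(√205)] = 2. By the tower law, [Q(√205, √235) : Q] = 2 · 2 = 4.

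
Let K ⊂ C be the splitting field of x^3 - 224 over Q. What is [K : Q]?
[K : Q] = 6

The roots of x^3 - 224 are ∛224, ω∛224, ω^2∛224 where ω = e^(2πi/3) is a primitive cube root of unity, so K = Q(∛224, ω). Now [Q(∛224):Q] = 3 (since 224 is not a perfect cube, x^3 - 224 is irreducible) and [Q(ω):Q] = 2. Both 2 and 3 divide [K:Q], and [K:Q] ≤ 3·2 = 6, so [K:Q] = 6. (Equivalently: Q(∛224) ⊂ R but ω ∉ R, so [K : Q(∛224)] = 2.)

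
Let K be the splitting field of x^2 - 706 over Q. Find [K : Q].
[K : Q] = 2

f(x) = x^2 - 706 factors as (x - √706)(x + √706). The splitting field is K = Q(√706). Since 706 is squarefree and > 1, it is not a perfect square, so x^2 - 706 is irreducible over Q and [Q(√706) : Q] = 2. Hence [K : Q] = 2.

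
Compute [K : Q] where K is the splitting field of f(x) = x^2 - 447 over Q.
[K : Q] = 2

f(x) = x^2 - 447 factors as (x - √447)(x + √447). The splitting field is K = Q(√447). Since 447 is squarefree and > 1, it is not a perfect square, so x^2 - 447 is irreducible over Q and [Q(√447) : Q] = 2. Hence [K : Q] = 2.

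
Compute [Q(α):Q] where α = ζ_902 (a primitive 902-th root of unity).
[Q(α):Q] = 400

The minimal polynomial of ζ_902 over Q is the 902-th cyclotomic polynomial Φ_902(x), which is irreducible over Q and has degree φ(902) = 400. Hence [Q(α):Q] = φ(902) = 400.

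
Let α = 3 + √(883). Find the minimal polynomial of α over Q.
m_α(x) = x^2 - 6x - 874

From α - 3 = √(883), squaring gives (α - 3)^2 = 883, i.e. α^2 - 6α + 9 = 883, so α^2 - 6α - 874 = 0. The discriminant of x^2 - 6x - 874 is (-6)^2 - 4·(-874) = 36 + 3496 = 3532, and 4·(883) is not a perfect square in Q since 883 is squarefree and ≠ 1. Hence x^2 - 6x - 874 is irreducible over Q and is the minimal polynomial of α.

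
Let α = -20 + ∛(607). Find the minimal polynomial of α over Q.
m_α(x) = x^3 + 60x^2 + 1200x + 7393

Set β = α + 20 = ∛(607), so β^3 = 607. Then (α + 20)^3 - 607 = 0, i.e. α is a root of g(x) = (x + 20)^3 - 607 = x^3 + 60x^2 + 1200x + 7393. Since g(x) = h(x + 20) where h(x) = x^3 - 607, and h is irreducible over Q (because 607 is not a perfect cube, so h has no rational root, and a monic cubic with no rational root is irreducible), g is also irreducible (irreducibility is preserved under the substitution x → x + 20). Hence m_α(x) = x^3 + 60x^2 + 1200x + 7393.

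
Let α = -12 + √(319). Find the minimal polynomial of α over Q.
m_α(x) = x^2 + 24x - 175

From α + 12 = √(319), squaring gives (α + 12)^2 = 319, i.e. α^2 + 24α + 144 = 319, so α^2 + 24α - 175 = 0. The discriminant of x^2 + 24x - 175 is (24)^2 - 4·(-175) = 576 + 700 = 1276, and 4·(319) is not a perfect square in Q since 319 is squarefree and ≠ 1. Hence x^2 + 24x - 175 is irreducible over Q and is the minimal polynomial of α.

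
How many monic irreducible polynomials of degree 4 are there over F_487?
There are 14062224348 monic irreducible polynomials of degree 4 over F_487

Each element of F_{487^4} that lies in no proper subfield is a root of exactly one monic irreducible of degree 4 over F_487, and each such polynomial has 4 distinct roots in F_{487^4}. By Möbius inversion the count is N_487(4) = (1/4) Σ_{d|4} μ(4/d) · 487^d = (1/4)(μ(4)·487^1 + μ(2)·487^2 + μ(1)·487^4) = 56248897392/4 = 14062224348.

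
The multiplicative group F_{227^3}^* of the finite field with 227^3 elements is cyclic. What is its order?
|F_{227^3}^*| = 11697082

F_{227^3} has 227^3 = 11697083 elements; its multiplicative group consists of all nonzero elements, so |F_{227^3}^*| = 11697083 - 1 = 11697082. (It is cyclic since any finite subgroup of the multiplicative group of a field is cyclic.)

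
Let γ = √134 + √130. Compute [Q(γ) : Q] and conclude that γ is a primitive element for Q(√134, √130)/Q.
[Q(γ) : Q] = 4 (equivalently, Q(γ) = Q(√134, √130))

Obviously Q(γ) ⊆ Q(√134, √130), and [Q(√134, √130):Q] = 4 (since 134, 130 are distinct squarefree integers > 1 with 17420 not a perfect square). To show equality we compute the minimal polynomial of γ. From γ = √134 + √130: γ^2 = 134 + 2√(17420) + 130 = 264 + 2√(17420), so γ^2 - 264 = 2√(17420); squaring, (γ^2 - 264)^2 = 4·17420, i.e. γ^4 - 528γ^2 + 69696 - 69680 = 0, i.e. γ^4 - 528γ^2 + 16 = 0. So γ is a root of x^4 - 528x^2 + 16. This polynomial is irreducible over Q: it has no rational root (each ±√134 ± √130 is irrational), and any factorization into two quadratics over Q would force √(17420) ∈ Q (pairing opposite roots) or √134, √130 ∈ Q (other pairings), all impossible. Hence [Q(γ):Q] = 4 = [Q(√134, √130):Q], so Q(γ) = Q(√134, √130).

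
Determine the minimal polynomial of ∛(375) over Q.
m_α(x) = x^3 - 375

α satisfies α^3 = 375, so x^3 - 375 annihilates α. By the rational root test, a rational root p/q (in lowest terms) of x^3 - 375 would satisfy p^3 = 375 q^3, forcing q = 1 and p^3 = 375; but 375 is not a perfect cube, contradiction. A monic cubic over Q with no rational root is irreducible (any nontrivial factorization would include a linear factor). Hence x^3 - 375 is the minimal polynomial of α, and in particular [Q(α):Q] = 3.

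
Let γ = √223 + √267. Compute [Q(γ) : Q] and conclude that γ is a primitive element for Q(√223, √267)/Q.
[Q(γ) : Q] = 4 (equivalently, Q(γ) = Q(√223, √267))

Obviously Q(γ) ⊆ Q(√223, √267), and [Q(√223, √267):Q] = 4 (since 223, 267 are distinct squarefree integers > 1 with 59541 not a perfect square). To show equality we compute the minimal polynomial of γ. From γ = √223 + √267: γ^2 = 223 + 2√(59541) + 267 = 490 + 2√(59541), so γ^2 - 490 = 2√(59541); squaring, (γ^2 - 490)^2 = 4·59541, i.e. γ^4 - 980γ^2 + 240100 - 238164 = 0, i.e. γ^4 - 980γ^2 + 1936 = 0. So γ is a root of x^4 - 980x^2 + 1936. This polynomial is irreducible over Q: it has no rational root (each ±√223 ± √267 is irrational), and any factorization into two quadratics over Q would force √(59541) ∈ Q (pairing opposite roots) or √223, √267 ∈ Q (other pairings), all impossible. Hence [Q(γ):Q] = 4 = [Q(√223, √267):Q], so Q(γ) = Q(√223, √267).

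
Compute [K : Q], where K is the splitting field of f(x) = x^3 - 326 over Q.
[K : Q] = 6

The roots of x^3 - 326 are ∛326, ω∛326, ω^2∛326 where ω = e^(2πi/3) is a primitive cube root of unity, so K = Q(∛326, ω). Now [Q(∛326):Q] = 3 (since 326 is not a perfect cube, x^3 - 326 is irreducible) and [Q(ω):Q] = 2. Both 2 and 3 divide [K:Q], and [K:Q] ≤ 3·2 = 6, so [K:Q] = 6. (Equivalently: Q(∛326) ⊂ R but ω ∉ R, so [K : Q(∛326)] = 2.)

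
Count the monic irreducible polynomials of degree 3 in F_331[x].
There are 12088120 monic irreducible polynomials of degree 3 over F_331

Each element of F_{331^3} that lies in no proper subfield is a root of exactly one monic irreducible of degree 3 over F_331, and each such polynomial has 3 distinct roots in F_{331^3}. By Möbius inversion the count is N_331(3) = (1/3) Σ_{d|3} μ(3/d) · 331^d = (1/3)(μ(3)·331^1 + μ(1)·331^3) = 36264360/3 = 12088120.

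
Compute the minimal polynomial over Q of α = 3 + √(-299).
m_α(x) = x^2 - 6x + 308

From α - 3 = √(-299), squaring gives (α - 3)^2 = -299, i.e. α^2 - 6α + 9 = -299, so α^2 - 6α + 308 = 0. The discriminant of x^2 - 6x + 308 is (-6)^2 - 4·(308) = 36 - 1232 = -1196, and 4·(-299) is not a perfect square in Q since -299 is squarefree and ≠ 1. Hence x^2 - 6x + 308 is irreducible over Q and is the minimal polynomial of α.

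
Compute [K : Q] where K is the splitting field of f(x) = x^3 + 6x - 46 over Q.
[K : Q] = 6

By the rational root test, any rational root of the monic integer polynomial f(x) = x^3 + 6x - 46 must be an integer dividing the constant term -46, i.e. one of ±{1, 2, 23, 46}. Evaluating: f(1) = -39, f(-1) = -53, f(2) = -26, f(-2) = -66, f(23) = 12259, f(-23) = -12351, f(46) = 97566, f(-46) = -97658; none is 0, so f has no rational root and is therefore irreducible over Q (a cubic with no linear factor over a field is irreducible). For an irreducible cubic, the Galois group is A_3 or S_3 according as the discriminant disc(f) = -4a^3 - 27b^2 = -4·(6)^3 - 27·(-46)^2 = -57996 is or is not a square in Q. Here disc(f) = -57996 is not a perfect square in Q, so the Galois group of f over Q is not contained in A_3 and must be all of S_3. The splitting field has degree |S_3| = 6 over Q, so [K : Q] = 6.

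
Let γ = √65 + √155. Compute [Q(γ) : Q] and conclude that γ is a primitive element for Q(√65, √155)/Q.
[Q(γ) : Q] = 4 (equivalently, Q(γ) = Q(√65, √155))

Obviously Q(γ) ⊆ Q(√65, √155), and [Q(√65, √155):Q] = 4 (since 65, 155 are distinct squarefree integers > 1 with 10075 not a perfect square). To show equality we compute the minimal polynomial of γ. From γ = √65 + √155: γ^2 = 65 + 2√(10075) + 155 = 220 + 2√(10075), so γ^2 - 220 = 2√(10075); squaring, (γ^2 - 220)^2 = 4·10075, i.e. γ^4 - 440γ^2 + 48400 - 40300 = 0, i.e. γ^4 - 440γ^2 + 8100 = 0. So γ is a root of x^4 - 440x^2 + 8100. This polynomial is irreducible over Q: it has no rational root (each ±√65 ± √155 is irrational), and any factorization into two quadratics over Q would force √(10075) ∈ Q (pairing opposite roots) or √65, √155 ∈ Q (other pairings), all impossible. Hence [Q(γ):Q] = 4 = [Q(√65, √155):Q], so Q(γ) = Q(√65, √155).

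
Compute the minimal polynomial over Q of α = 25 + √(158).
m_α(x) = x^2 - 50x + 467

From α - 25 = √(158), squaring gives (α - 25)^2 = 158, i.e. α^2 - 50α + 625 = 158, so α^2 - 50α + 467 = 0. The discriminant of x^2 - 50x + 467 is (-50)^2 - 4·(467) = 2500 - 1868 = 632, and 4·(158) is not a perfect square in Q since 158 is squarefree and ≠ 1. Hence x^2 - 50x + 467 is irreducible over Q and is the minimal polynomial of α.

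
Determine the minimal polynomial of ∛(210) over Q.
m_α(x) = x^3 - 210

α satisfies α^3 = 210, so x^3 - 210 annihilates α. By the rational root test, a rational root p/q (in lowest terms) of x^3 - 210 would satisfy p^3 = 210 q^3, forcing q = 1 and p^3 = 210; but 210 is not a perfect cube, contradiction. A monic cubic over Q with no rational root is irreducible (any nontrivial factorization would include a linear factor). Hence x^3 - 210 is the minimal polynomial of α, and in particular [Q(α):Q] = 3.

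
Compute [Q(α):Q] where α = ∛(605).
[Q(α):Q] = 3

The minimal polynomial of α is x^3 - 605, irreducible over Q since 605 is not a perfect cube (so x^3 - 605 has no rational root). Hence [Q(α):Q] = deg(m_α) = 3.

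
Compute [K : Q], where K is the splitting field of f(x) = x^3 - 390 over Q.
[K : Q] = 6

The roots of x^3 - 390 are ∛390, ω∛390, ω^2∛390 where ω = e^(2πi/3) is a primitive cube root of unity, so K = Q(∛390, ω). Now [Q(∛390):Q] = 3 (since 390 is not a perfect cube, x^3 - 390 is irreducible) and [Q(ω):Q] = 2. Both 2 and 3 divide [K:Q], and [K:Q] ≤ 3·2 = 6, so [K:Q] = 6. (Equivalently: Q(∛390) ⊂ R but ω ∉ R, so [K : Q(∛390)] = 2.)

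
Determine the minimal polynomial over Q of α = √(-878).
m_α(x) = x^2 + 878

α satisfies α^2 + 878 = 0, so x^2 + 878 annihilates α. Since d = -878 is squarefree and ≠ 1, it is not a perfect square in Q, so x^2 + 878 has no rational root and is therefore irreducible over Q (a degree-2 polynomial over a field is irreducible iff it has no root). Hence m_α(x) = x^2 + 878.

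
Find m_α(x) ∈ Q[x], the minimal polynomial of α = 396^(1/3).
m_α(x) = x^3 - 396

α satisfies α^3 = 396, so x^3 - 396 annihilates α. By the rational root test, a rational root p/q (in lowest terms) of x^3 - 396 would satisfy p^3 = 396 q^3, forcing q = 1 and p^3 = 396; but 396 is not a perfect cube, contradiction. A monic cubic over Q with no rational root is irreducible (any nontrivial factorization would include a linear factor). Hence x^3 - 396 is the minimal polynomial of α, and in particular [Q(α):Q] = 3.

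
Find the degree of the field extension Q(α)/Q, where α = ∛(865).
[Q(α):Q] = 3

The minimal polynomial of α is x^3 - 865, irreducible over Q since 865 is not a perfect cube (so x^3 - 865 has no rational root). Hence [Q(α):Q] = deg(m_α) = 3.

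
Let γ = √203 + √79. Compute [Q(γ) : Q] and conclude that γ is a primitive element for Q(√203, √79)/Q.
[Q(γ) : Q] = 4 (equivalently, Q(γ) = Q(√203, √79))

Obviously Q(γ) ⊆ Q(√203, √79), and [Q(√203, √79):Q] = 4 (since 203, 79 are distinct squarefree integers > 1 with 16037 not a perfect square). To show equality we compute the minimal polynomial of γ. From γ = √203 + √79: γ^2 = 203 + 2√(16037) + 79 = 282 + 2√(16037), so γ^2 - 282 = 2√(16037); squaring, (γ^2 - 282)^2 = 4·16037, i.e. γ^4 - 564γ^2 + 79524 - 64148 = 0, i.e. γ^4 - 564γ^2 + 15376 = 0. So γ is a root of x^4 - 564x^2 + 15376. This polynomial is irreducible over Q: it has no rational root (each ±√203 ± √79 is irrational), and any factorization into two quadratics over Q would force √(16037) ∈ Q (pairing opposite roots) or √203, √79 ∈ Q (other pairings), all impossible. Hence [Q(γ):Q] = 4 = [Q(√203, √79):Q], so Q(γ) = Q(√203, √79).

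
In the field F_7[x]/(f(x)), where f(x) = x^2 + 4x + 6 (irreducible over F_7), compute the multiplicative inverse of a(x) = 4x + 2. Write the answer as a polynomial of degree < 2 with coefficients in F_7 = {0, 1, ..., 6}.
a(x)^(-1) ≡ 2x (mod f(x))

Since f is irreducible over F_7, F_7[x]/(f) is a field and a(x) ≠ 0 has an inverse. Apply the extended Euclidean algorithm to f(x) and a(x) in F_7[x]: f(x) = (2x)·a(x) + (6). The last nonzero remainder is the constant 6 = gcd(f, a) in F_7. Back-substituting through the division chain expresses 6 = s(x)·a(x) + t(x)·f(x) with s(x) ≡ 5x (mod f), so (5x)·a(x) ≡ 6 (mod f). Multiplying by 6^(-1) ≡ 6 in F_7 gives a(x)^(-1) ≡ 6·(5x) ≡ 2x (mod f). Check: (4x + 2)·(2x) = x^2 + 4x ≡ 1 (mod x^2 + 4x + 6).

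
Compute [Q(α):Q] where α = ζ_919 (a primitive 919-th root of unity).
[Q(α):Q] = 918

The minimal polynomial of ζ_919 over Q is the 919-th cyclotomic polynomial Φ_919(x), which is irreducible over Q and has degree φ(919) = 918. Hence [Q(α):Q] = φ(919) = 918.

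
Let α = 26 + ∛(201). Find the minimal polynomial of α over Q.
m_α(x) = x^3 - 78x^2 + 2028x - 17777

Set β = α - 26 = ∛(201), so β^3 = 201. Then (α - 26)^3 - 201 = 0, i.e. α is a root of g(x) = (x - 26)^3 - 201 = x^3 - 78x^2 + 2028x - 17777. Since g(x) = h(x - 26) where h(x) = x^3 - 201, and h is irreducible over Q (because 201 is not a perfect cube, so h has no rational root, and a monic cubic with no rational root is irreducible), g is also irreducible (irreducibility is preserved under the substitution x → x - 26). Hence m_α(x) = x^3 - 78x^2 + 2028x - 17777.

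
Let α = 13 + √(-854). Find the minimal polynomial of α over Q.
m_α(x) = x^2 - 26x + 1023

From α - 13 = √(-854), squaring gives (α - 13)^2 = -854, i.e. α^2 - 26α + 169 = -854, so α^2 - 26α + 1023 = 0. The discriminant of x^2 - 26x + 1023 is (-26)^2 - 4·(1023) = 676 - 4092 = -3416, and 4·(-854) is not a perfect square in Q since -854 is squarefree and ≠ 1. Hence x^2 - 26x + 1023 is irreducible over Q and is the minimal polynomial of α.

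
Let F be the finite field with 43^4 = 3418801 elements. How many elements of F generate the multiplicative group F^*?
There are φ(3418800) = 691200 primitive elements

F_q^* is cyclic of order q - 1 = 3418800. A cyclic group of order m has exactly φ(m) generators. Here m = 3418800 = 2^4 · 3 · 5^2 · 7 · 11 · 37, so the number of primitive elements is φ(3418800) = 691200.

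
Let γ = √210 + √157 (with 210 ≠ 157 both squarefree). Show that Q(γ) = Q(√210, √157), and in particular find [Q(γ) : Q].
[Q(γ) : Q] = 4 (equivalently, Q(γ) = Q(√210, √157))

Obviously Q(γ) ⊆ Q(√210, √157), and [Q(√210, √157):Q] = 4 (since 210, 157 are distinct squarefree integers > 1 with 32970 not a perfect square). To show equality we compute the minimal polynomial of γ. From γ = √210 + √157: γ^2 = 210 + 2√(32970) + 157 = 367 + 2√(32970), so γ^2 - 367 = 2√(32970); squaring, (γ^2 - 367)^2 = 4·32970, i.e. γ^4 - 734γ^2 + 134689 - 131880 = 0, i.e. γ^4 - 734γ^2 + 2809 = 0. So γ is a root of x^4 - 734x^2 + 2809. This polynomial is irreducible over Q: it has no rational root (each ±√210 ± √157 is irrational), and any factorization into two quadratics over Q would force √(32970) ∈ Q (pairing opposite roots) or √210, √157 ∈ Q (other pairings), all impossible. Hence [Q(γ):Q] = 4 = [Q(√210, √157):Q], so Q(γ) = Q(√210, √157).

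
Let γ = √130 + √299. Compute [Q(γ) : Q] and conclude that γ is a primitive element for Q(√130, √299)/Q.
[Q(γ) : Q] = 4 (equivalently, Q(γ) = Q(√130, √299))

Obviously Q(γ) ⊆ Q(√130, √299), and [Q(√130, √299):Q] = 4 (since 130, 299 are distinct squarefree integers > 1 with 38870 not a perfect square). To show equality we compute the minimal polynomial of γ. From γ = √130 + √299: γ^2 = 130 + 2√(38870) + 299 = 429 + 2√(38870), so γ^2 - 429 = 2√(38870); squaring, (γ^2 - 429)^2 = 4·38870, i.e. γ^4 - 858γ^2 + 184041 - 155480 = 0, i.e. γ^4 - 858γ^2 + 28561 = 0. So γ is a root of x^4 - 858x^2 + 28561. This polynomial is irreducible over Q: it has no rational root (each ±√130 ± √299 is irrational), and any factorization into two quadratics over Q would force √(38870) ∈ Q (pairing opposite roots) or √130, √299 ∈ Q (other pairings), all impossible. Hence [Q(γ):Q] = 4 = [Q(√130, √299):Q], so Q(γ) = Q(√130, √299).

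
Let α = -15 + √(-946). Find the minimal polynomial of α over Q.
m_α(x) = x^2 + 30x + 1171

From α + 15 = √(-946), squaring gives (α + 15)^2 = -946, i.e. α^2 + 30α + 225 = -946, so α^2 + 30α + 1171 = 0. The discriminant of x^2 + 30x + 1171 is (30)^2 - 4·(1171) = 900 - 4684 = -3784, and 4·(-946) is not a perfect square in Q since -946 is squarefree and ≠ 1. Hence x^2 + 30x + 1171 is irreducible over Q and is the minimal polynomial of α.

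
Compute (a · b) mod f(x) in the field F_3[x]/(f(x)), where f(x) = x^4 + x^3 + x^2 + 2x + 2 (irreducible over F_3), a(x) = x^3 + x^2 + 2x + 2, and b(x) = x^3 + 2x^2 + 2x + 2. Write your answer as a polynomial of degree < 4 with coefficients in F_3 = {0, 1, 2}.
a · b ≡ x^2 + x + 1 (mod f(x))

Multiply in F_3[x]: a(x)·b(x) = (x^3 + x^2 + 2x + 2)·(x^3 + 2x^2 + 2x + 2) = x^6 + x^3 + x^2 + 2x + 1. This has degree ≥ 4, so divide by f(x) over F_3: x^6 + x^3 + x^2 + 2x + 1 = (x^2 + 2x)·(x^4 + x^3 + x^2 + 2x + 2) + (x^2 + x + 1). Hence a·b ≡ x^2 + x + 1 (mod f). (F_3[x]/(f) is a field with 3^4 = 81 elements since f is irreducible of degree 4.)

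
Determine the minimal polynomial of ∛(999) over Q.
m_α(x) = x^3 - 999

α satisfies α^3 = 999, so x^3 - 999 annihilates α. By the rational root test, a rational root p/q (in lowest terms) of x^3 - 999 would satisfy p^3 = 999 q^3, forcing q = 1 and p^3 = 999; but 999 is not a perfect cube, contradiction. A monic cubic over Q with no rational root is irreducible (any nontrivial factorization would include a linear factor). Hence x^3 - 999 is the minimal polynomial of α, and in particular [Q(α):Q] = 3.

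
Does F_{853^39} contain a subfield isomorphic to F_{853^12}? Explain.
No: F_{853^12} is not a subfield of F_{853^39}

F_{p^m} embeds in F_{p^n} iff m | n. Here 12 ∤ 39 (since 39 = 3·12 + 3 with remainder 3 ≠ 0), so F_{853^12} is not a subfield of F_{853^39}. Equivalently: if it were, the tower law would give 12 = [F_{853^12}:F_853] dividing [F_{853^39}:F_853] = 39, contradiction.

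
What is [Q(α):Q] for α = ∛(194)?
[Q(α):Q] = 3

The minimal polynomial of α is x^3 - 194, irreducible over Q since 194 is not a perfect cube (so x^3 - 194 has no rational root). Hence [Q(α):Q] = deg(m_α) = 3.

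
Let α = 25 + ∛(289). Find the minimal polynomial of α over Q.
m_α(x) = x^3 - 75x^2 + 1875x - 15914

Set β = α - 25 = ∛(289), so β^3 = 289. Then (α - 25)^3 - 289 = 0, i.e. α is a root of g(x) = (x - 25)^3 - 289 = x^3 - 75x^2 + 1875x - 15914. Since g(x) = h(x - 25) where h(x) = x^3 - 289, and h is irreducible over Q (because 289 is not a perfect cube, so h has no rational root, and a monic cubic with no rational root is irreducible), g is also irreducible (irreducibility is preserved under the substitution x → x - 25). Hence m_α(x) = x^3 - 75x^2 + 1875x - 15914.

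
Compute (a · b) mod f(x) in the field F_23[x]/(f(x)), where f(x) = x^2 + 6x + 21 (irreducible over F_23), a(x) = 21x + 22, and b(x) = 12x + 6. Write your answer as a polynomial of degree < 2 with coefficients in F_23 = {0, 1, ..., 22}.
a · b ≡ 5x + 15 (mod f(x))

Multiply in F_23[x]: a(x)·b(x) = (21x + 22)·(12x + 6) = 22x^2 + 22x + 17. This has degree ≥ 2, so divide by f(x) over F_23: 22x^2 + 22x + 17 = (22)·(x^2 + 6x + 21) + (5x + 15). Hence a·b ≡ 5x + 15 (mod f). (F_23[x]/(f) is a field with 23^2 = 529 elements since f is irreducible of degree 2.)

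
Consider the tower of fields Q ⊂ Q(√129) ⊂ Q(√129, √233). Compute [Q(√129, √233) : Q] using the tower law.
[Q(√129, √233) : Q] = 4

[Q(√129):Q] = 2 (min poly x^2 - 129, irreducible since 129 is squarefree > 1). For the top step, suppose √233 ∈ Q(√129), say √233 = c + d√129 with c, d ∈ Q. Squaring: 233 = c^2 + 129d^2 + 2cd√129. Since √129 ∉ Q this forces 2cd = 0. If d = 0 then √233 = c ∈ Q, contradicting 233 squarefree > 1. If c = 0 then 233 = 129d^2, so 129·233 = (129d)^2 is a perfect square in Q — but 129·233 = 30057 is not a perfect square (since 129 and 233 are distinct squarefree integers). Contradiction. Hence √233 ∉ Q(√129), so x^2 - 233 stays irreducible over Q(√129) and [Q(√129, √233) : Q(√129)] = 2. By the tower law, [Q(√129, √233) : Q] = 2 · 2 = 4.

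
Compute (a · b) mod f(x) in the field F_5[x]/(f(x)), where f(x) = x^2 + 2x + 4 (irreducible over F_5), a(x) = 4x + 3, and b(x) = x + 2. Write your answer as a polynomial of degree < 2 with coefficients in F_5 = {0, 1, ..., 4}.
a · b ≡ 3x (mod f(x))

Multiply in F_5[x]: a(x)·b(x) = (4x + 3)·(x + 2) = 4x^2 + x + 1. This has degree ≥ 2, so divide by f(x) over F_5: 4x^2 + x + 1 = (4)·(x^2 + 2x + 4) + (3x). Hence a·b ≡ 3x (mod f). (F_5[x]/(f) is a field with 5^2 = 25 elements since f is irreducible of degree 2.)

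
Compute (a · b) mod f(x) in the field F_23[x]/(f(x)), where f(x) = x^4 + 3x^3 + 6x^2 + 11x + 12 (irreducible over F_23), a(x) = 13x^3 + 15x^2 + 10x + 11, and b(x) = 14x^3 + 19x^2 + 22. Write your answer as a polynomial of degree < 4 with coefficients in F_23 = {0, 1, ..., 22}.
a · b ≡ 17x^3 + 9x^2 + 7x + 5 (mod f(x))

Multiply in F_23[x]: a(x)·b(x) = (13x^3 + 15x^2 + 10x + 11)·(14x^3 + 19x^2 + 22) = 21x^6 + 20x^5 + 11x^4 + 9x^3 + 10x^2 + 13x + 12. This has degree ≥ 4, so divide by f(x) over F_23: 21x^6 + 20x^5 + 11x^4 + 9x^3 + 10x^2 + 13x + 12 = (21x^2 + 3x + 14)·(x^4 + 3x^3 + 6x^2 + 11x + 12) + (17x^3 + 9x^2 + 7x + 5). Hence a·b ≡ 17x^3 + 9x^2 + 7x + 5 (mod f). (F_23[x]/(f) is a field with 23^4 = 279841 elements since f is irreducible of degree 4.)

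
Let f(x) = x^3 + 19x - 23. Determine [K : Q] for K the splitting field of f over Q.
[K : Q] = 6

By the rational root test, any rational root of the monic integer polynomial f(x) = x^3 + 19x - 23 must be an integer dividing the constant term -23, i.e. one of ±{1, 23}. Evaluating: f(1) = -3, f(-1) = -43, f(23) = 12581, f(-23) = -12627; none is 0, so f has no rational root and is therefore irreducible over Q (a cubic with no linear factor over a field is irreducible). For an irreducible cubic, the Galois group is A_3 or S_3 according as the discriminant disc(f) = -4a^3 - 27b^2 = -4·(19)^3 - 27·(-23)^2 = -41719 is or is not a square in Q. Here disc(f) = -41719 is not a perfect square in Q, so the Galois group of f over Q is not contained in A_3 and must be all of S_3. The splitting field has degree |S_3| = 6 over Q, so [K : Q] = 6.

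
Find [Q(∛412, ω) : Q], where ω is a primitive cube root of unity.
[Q(∛412, ω) : Q] = 6

[Q(∛412):Q] = 3 (min poly x^3 - 412, irreducible since 412 is not a perfect cube). [Q(ω):Q] = 2 (min poly x^2 + x + 1). Since Q(∛412) ⊂ R and ω ∉ R, we have ω ∉ Q(∛412), so x^2 + x + 1 remains irreducible over Q(∛412) and [Q(∛412, ω) : Q(∛412)] = 2. By the tower law, [Q(∛412, ω) : Q] = 3 · 2 = 6. (In fact Q(∛412, ω) is the splitting field of x^3 - 412 over Q.)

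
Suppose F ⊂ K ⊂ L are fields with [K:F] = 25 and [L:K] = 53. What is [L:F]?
[L:F] = 1325

The tower law says that for any tower of field extensions F ⊂ K ⊂ L with finite degrees, [L:F] = [L:K] · [K:F]. Here this gives [L:F] = 53 · 25 = 1325.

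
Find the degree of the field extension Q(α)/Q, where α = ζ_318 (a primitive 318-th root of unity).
[Q(α):Q] = 104

The minimal polynomial of ζ_318 over Q is the 318-th cyclotomic polynomial Φ_318(x), which is irreducible over Q and has degree φ(318) = 104. Hence [Q(α):Q] = φ(318) = 104.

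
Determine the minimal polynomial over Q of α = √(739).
m_α(x) = x^2 - 739

α satisfies α^2 - 739 = 0, so x^2 - 739 annihilates α. Since d = 739 is squarefree and ≠ 1, it is not a perfect square in Q, so x^2 - 739 has no rational root and is therefore irreducible over Q (a degree-2 polynomial over a field is irreducible iff it has no root). Hence m_α(x) = x^2 - 739.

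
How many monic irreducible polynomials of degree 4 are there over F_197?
There are 376524918 monic irreducible polynomials of degree 4 over F_197

Each element of F_{197^4} that lies in no proper subfield is a root of exactly one monic irreducible of degree 4 over F_197, and each such polynomial has 4 distinct roots in F_{197^4}. By Möbius inversion the count is N_197(4) = (1/4) Σ_{d|4} μ(4/d) · 197^d = (1/4)(μ(4)·197^1 + μ(2)·197^2 + μ(1)·197^4) = 1506099672/4 = 376524918.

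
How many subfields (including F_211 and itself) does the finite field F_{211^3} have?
F_{211^3} has 2 subfields

The subfields of F_{p^n} are exactly the fields F_{p^d} for d | n (each is the fixed field of the unique index-d subgroup of Gal(F_{p^n}/F_p) ≅ Z/nZ). The divisors of n = 3 are {1, 3}, giving 2 subfields: F_{211^1}, F_{211^3}.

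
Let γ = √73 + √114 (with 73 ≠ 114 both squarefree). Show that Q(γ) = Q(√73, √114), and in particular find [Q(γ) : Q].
[Q(γ) : Q] = 4 (equivalently, Q(γ) = Q(√73, √114))

Obviously Q(γ) ⊆ Q(√73, √114), and [Q(√73, √114):Q] = 4 (since 73, 114 are distinct squarefree integers > 1 with 8322 not a perfect square). To show equality we compute the minimal polynomial of γ. From γ = √73 + √114: γ^2 = 73 + 2√(8322) + 114 = 187 + 2√(8322), so γ^2 - 187 = 2√(8322); squaring, (γ^2 - 187)^2 = 4·8322, i.e. γ^4 - 374γ^2 + 34969 - 33288 = 0, i.e. γ^4 - 374γ^2 + 1681 = 0. So γ is a root of x^4 - 374x^2 + 1681. This polynomial is irreducible over Q: it has no rational root (each ±√73 ± √114 is irrational), and any factorization into two quadratics over Q would force √(8322) ∈ Q (pairing opposite roots) or √73, √114 ∈ Q (other pairings), all impossible. Hence [Q(γ):Q] = 4 = [Q(√73, √114):Q], so Q(γ) = Q(√73, √114).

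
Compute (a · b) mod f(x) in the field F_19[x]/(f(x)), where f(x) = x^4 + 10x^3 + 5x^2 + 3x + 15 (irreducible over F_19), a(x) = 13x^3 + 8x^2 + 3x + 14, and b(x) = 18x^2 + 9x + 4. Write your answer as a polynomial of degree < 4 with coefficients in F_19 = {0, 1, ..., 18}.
a · b ≡ 10x^2 + 15x + 5 (mod f(x))

Multiply in F_19[x]: a(x)·b(x) = (13x^3 + 8x^2 + 3x + 14)·(18x^2 + 9x + 4) = 6x^5 + 14x^4 + 7x^3 + 7x^2 + 5x + 18. This has degree ≥ 4, so divide by f(x) over F_19: 6x^5 + 14x^4 + 7x^3 + 7x^2 + 5x + 18 = (6x + 11)·(x^4 + 10x^3 + 5x^2 + 3x + 15) + (10x^2 + 15x + 5). Hence a·b ≡ 10x^2 + 15x + 5 (mod f). (F_19[x]/(f) is a field with 19^4 = 130321 elements since f is irreducible of degree 4.)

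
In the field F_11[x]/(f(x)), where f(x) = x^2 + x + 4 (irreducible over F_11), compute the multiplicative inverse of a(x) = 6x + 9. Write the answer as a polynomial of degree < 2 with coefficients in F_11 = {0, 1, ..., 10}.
a(x)^(-1) ≡ 10x + 6 (mod f(x))

Since f is irreducible over F_11, F_11[x]/(f) is a field and a(x) ≠ 0 has an inverse. Apply the extended Euclidean algorithm to f(x) and a(x) in F_11[x]: f(x) = (2x + 10)·a(x) + (2). The last nonzero remainder is the constant 2 = gcd(f, a) in F_11. Back-substituting through the division chain expresses 2 = s(x)·a(x) + t(x)·f(x) with s(x) ≡ 9x + 1 (mod f), so (9x + 1)·a(x) ≡ 2 (mod f). Multiplying by 2^(-1) ≡ 6 in F_11 gives a(x)^(-1) ≡ 6·(9x + 1) ≡ 10x + 6 (mod f). Check: (6x + 9)·(10x + 6) = 5x^2 + 5x + 10 ≡ 1 (mod x^2 + x + 4).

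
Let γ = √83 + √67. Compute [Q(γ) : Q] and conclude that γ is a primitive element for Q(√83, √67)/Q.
[Q(γ) : Q] = 4 (equivalently, Q(γ) = Q(√83, √67))

Obviously Q(γ) ⊆ Q(√83, √67), and [Q(√83, √67):Q] = 4 (since 83, 67 are distinct squarefree integers > 1 with 5561 not a perfect square). To show equality we compute the minimal polynomial of γ. From γ = √83 + √67: γ^2 = 83 + 2√(5561) + 67 = 150 + 2√(5561), so γ^2 - 150 = 2√(5561); squaring, (γ^2 - 150)^2 = 4·5561, i.e. γ^4 - 300γ^2 + 22500 - 22244 = 0, i.e. γ^4 - 300γ^2 + 256 = 0. So γ is a root of x^4 - 300x^2 + 256. This polynomial is irreducible over Q: it has no rational root (each ±√83 ± √67 is irrational), and any factorization into two quadratics over Q would force √(5561) ∈ Q (pairing opposite roots) or √83, √67 ∈ Q (other pairings), all impossible. Hence [Q(γ):Q] = 4 = [Q(√83, √67):Q], so Q(γ) = Q(√83, √67).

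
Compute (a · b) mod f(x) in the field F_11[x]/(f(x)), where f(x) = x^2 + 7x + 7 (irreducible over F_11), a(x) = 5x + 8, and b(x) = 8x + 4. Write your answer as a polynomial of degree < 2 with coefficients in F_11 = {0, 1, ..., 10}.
a · b ≡ 2x + 5 (mod f(x))

Multiply in F_11[x]: a(x)·b(x) = (5x + 8)·(8x + 4) = 7x^2 + 7x + 10. This has degree ≥ 2, so divide by f(x) over F_11: 7x^2 + 7x + 10 = (7)·(x^2 + 7x + 7) + (2x + 5). Hence a·b ≡ 2x + 5 (mod f). (F_11[x]/(f) is a field with 11^2 = 121 elements since f is irreducible of degree 2.)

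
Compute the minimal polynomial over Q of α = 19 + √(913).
m_α(x) = x^2 - 38x - 552

From α - 19 = √(913), squaring gives (α - 19)^2 = 913, i.e. α^2 - 38α + 361 = 913, so α^2 - 38α - 552 = 0. The discriminant of x^2 - 38x - 552 is (-38)^2 - 4·(-552) = 1444 + 2208 = 3652, and 4·(913) is not a perfect square in Q since 913 is squarefree and ≠ 1. Hence x^2 - 38x - 552 is irreducible over Q and is the minimal polynomial of α.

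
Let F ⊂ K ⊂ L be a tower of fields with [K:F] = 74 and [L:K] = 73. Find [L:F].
[L:F] = 5402

The tower law says that for any tower of field extensions F ⊂ K ⊂ L with finite degrees, [L:F] = [L:K] · [K:F]. Here this gives [L:F] = 73 · 74 = 5402.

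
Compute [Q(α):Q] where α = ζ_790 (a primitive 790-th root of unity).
[Q(α):Q] = 312

The minimal polynomial of ζ_790 over Q is the 790-th cyclotomic polynomial Φ_790(x), which is irreducible over Q and has degree φ(790) = 312. Hence [Q(α):Q] = φ(790) = 312.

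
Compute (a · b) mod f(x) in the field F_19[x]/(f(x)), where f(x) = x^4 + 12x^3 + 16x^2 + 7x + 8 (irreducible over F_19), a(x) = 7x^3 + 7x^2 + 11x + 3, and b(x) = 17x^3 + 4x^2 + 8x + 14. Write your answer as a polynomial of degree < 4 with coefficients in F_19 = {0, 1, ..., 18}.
a · b ≡ 14x^3 + 11x^2 + 7 (mod f(x))

Multiply in F_19[x]: a(x)·b(x) = (7x^3 + 7x^2 + 11x + 3)·(17x^3 + 4x^2 + 8x + 14) = 5x^6 + 14x^5 + 5x^4 + 2x^3 + 8x^2 + 7x + 4. This has degree ≥ 4, so divide by f(x) over F_19: 5x^6 + 14x^5 + 5x^4 + 2x^3 + 8x^2 + 7x + 4 = (5x^2 + 11x + 2)·(x^4 + 12x^3 + 16x^2 + 7x + 8) + (14x^3 + 11x^2 + 7). Hence a·b ≡ 14x^3 + 11x^2 + 7 (mod f). (F_19[x]/(f) is a field with 19^4 = 130321 elements since f is irreducible of degree 4.)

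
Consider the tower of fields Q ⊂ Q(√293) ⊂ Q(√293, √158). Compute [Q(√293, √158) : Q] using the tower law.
[Q(√293, √158) : Q] = 4

[Q(√293):Q] = 2 (min poly x^2 - 293, irreducible since 293 is squarefree > 1). For the top step, suppose √158 ∈ Q(√293), say √158 = c + d√293 with c, d ∈ Q. Squaring: 158 = c^2 + 293d^2 + 2cd√293. Since √293 ∉ Q this forces 2cd = 0. If d = 0 then √158 = c ∈ Q, contradicting 158 squarefree > 1. If c = 0 then 158 = 293d^2, so 293·158 = (293d)^2 is a perfect square in Q — but 293·158 = 46294 is not a perfect square (since 293 and 158 are distinct squarefree integers). Contradiction. Hence √158 ∉ Q(√293), so x^2 - 158 stays irreducible over Q(√293) and [Q(√293, √158) : Q(√293)] = 2. By the tower law, [Q(√293, √158) : Q] = 2 · 2 = 4.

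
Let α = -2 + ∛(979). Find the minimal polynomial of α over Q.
m_α(x) = x^3 + 6x^2 + 12x - 971

Set β = α + 2 = ∛(979), so β^3 = 979. Then (α + 2)^3 - 979 = 0, i.e. α is a root of g(x) = (x + 2)^3 - 979 = x^3 + 6x^2 + 12x - 971. Since g(x) = h(x + 2) where h(x) = x^3 - 979, and h is irreducible over Q (because 979 is not a perfect cube, so h has no rational root, and a monic cubic with no rational root is irreducible), g is also irreducible (irreducibility is preserved under the substitution x → x + 2). Hence m_α(x) = x^3 + 6x^2 + 12x - 971.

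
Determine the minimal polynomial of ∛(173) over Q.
m_α(x) = x^3 - 173

α satisfies α^3 = 173, so x^3 - 173 annihilates α. By the rational root test, a rational root p/q (in lowest terms) of x^3 - 173 would satisfy p^3 = 173 q^3, forcing q = 1 and p^3 = 173; but 173 is not a perfect cube, contradiction. A monic cubic over Q with no rational root is irreducible (any nontrivial factorization would include a linear factor). Hence x^3 - 173 is the minimal polynomial of α, and in particular [Q(α):Q] = 3.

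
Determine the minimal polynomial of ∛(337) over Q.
m_α(x) = x^3 - 337

α satisfies α^3 = 337, so x^3 - 337 annihilates α. By the rational root test, a rational root p/q (in lowest terms) of x^3 - 337 would satisfy p^3 = 337 q^3, forcing q = 1 and p^3 = 337; but 337 is not a perfect cube, contradiction. A monic cubic over Q with no rational root is irreducible (any nontrivial factorization would include a linear factor). Hence x^3 - 337 is the minimal polynomial of α, and in particular [Q(α):Q] = 3.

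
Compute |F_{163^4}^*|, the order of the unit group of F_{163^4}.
|F_{163^4}^*| = 705911760

F_{163^4} has 163^4 = 705911761 elements; its multiplicative group consists of all nonzero elements, so |F_{163^4}^*| = 705911761 - 1 = 705911760. (It is cyclic since any finite subgroup of the multiplicative group of a field is cyclic.)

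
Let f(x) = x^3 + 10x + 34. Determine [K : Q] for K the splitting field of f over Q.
[K : Q] = 6

By the rational root test, any rational root of the monic integer polynomial f(x) = x^3 + 10x + 34 must be an integer dividing the constant term 34, i.e. one of ±{1, 2, 17, 34}. Evaluating: f(1) = 45, f(-1) = 23, f(2) = 62, f(-2) = 6, f(17) = 5117, f(-17) = -5049, f(34) = 39678, f(-34) = -39610; none is 0, so f has no rational root and is therefore irreducible over Q (a cubic with no linear factor over a field is irreducible). For an irreducible cubic, the Galois group is A_3 or S_3 according as the discriminant disc(f) = -4a^3 - 27b^2 = -4·(10)^3 - 27·(34)^2 = -35212 is or is not a square in Q. Here disc(f) = -35212 is not a perfect square in Q, so the Galois group of f over Q is not contained in A_3 and must be all of S_3. The splitting field has degree |S_3| = 6 over Q, so [K : Q] = 6.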